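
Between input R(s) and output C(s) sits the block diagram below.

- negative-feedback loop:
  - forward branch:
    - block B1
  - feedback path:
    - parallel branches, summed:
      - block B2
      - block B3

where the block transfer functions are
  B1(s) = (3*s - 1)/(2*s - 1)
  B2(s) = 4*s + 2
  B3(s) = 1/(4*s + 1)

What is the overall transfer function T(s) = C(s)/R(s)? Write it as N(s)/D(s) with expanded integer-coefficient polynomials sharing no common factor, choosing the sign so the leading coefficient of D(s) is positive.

1. sum the parallel branches B2, B3 = (16*s^2 + 12*s + 3)/(4*s + 1)
2. collapse the loop (B1 forward, (B2+B3) return), which is the overall transfer function T(s) = C(s)/R(s) in lowest terms

Final answer: (12*s^2 - s - 1)/(48*s^3 + 28*s^2 - 5*s - 4)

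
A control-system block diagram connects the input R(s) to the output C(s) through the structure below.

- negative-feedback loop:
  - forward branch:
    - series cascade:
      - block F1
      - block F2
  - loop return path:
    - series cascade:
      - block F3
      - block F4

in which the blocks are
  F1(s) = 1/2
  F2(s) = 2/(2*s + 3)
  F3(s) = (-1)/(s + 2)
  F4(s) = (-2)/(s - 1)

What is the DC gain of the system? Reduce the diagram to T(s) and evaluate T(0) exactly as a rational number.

Step 1 - combine F1, F2 in series = 1/(2*s + 3)
Step 2 - reduce the series chain F3, F4 = 2/(s^2 + s - 2)
Step 3 - apply the feedback formula to (F1*F2), (F3*F4) = (s^2 + s - 2)/(2*s^3 + 5*s^2 - s - 4)
The step-3 result is T(s). Setting s = 0: T(0) = -2/(-4) = 1/2.

Answer: 1/2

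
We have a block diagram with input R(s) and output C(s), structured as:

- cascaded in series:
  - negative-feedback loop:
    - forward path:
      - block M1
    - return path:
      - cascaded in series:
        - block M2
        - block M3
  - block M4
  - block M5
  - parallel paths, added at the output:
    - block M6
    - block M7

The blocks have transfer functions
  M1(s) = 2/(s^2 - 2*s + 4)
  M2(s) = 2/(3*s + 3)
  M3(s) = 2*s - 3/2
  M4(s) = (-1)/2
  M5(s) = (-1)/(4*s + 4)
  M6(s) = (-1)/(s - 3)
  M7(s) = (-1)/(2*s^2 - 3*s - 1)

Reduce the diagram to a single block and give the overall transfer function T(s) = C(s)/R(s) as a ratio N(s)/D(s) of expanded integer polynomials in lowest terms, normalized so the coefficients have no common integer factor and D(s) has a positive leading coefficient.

[1] series reduction of M2, M3 = (4*s - 3)/(3*s + 3)
[2] reduce the feedback loop with forward M1 and return (M2*M3) = (6*s + 6)/(3*s^3 - 3*s^2 + 14*s + 6)
[3] reduce the parallel group M6, M7 = (-2*s^2 + 2*s + 4)/(2*s^3 - 9*s^2 + 8*s + 3)
[4] cascade [M1/(1+M1*(M2*M3))], M4, M5, (M6+M7): this yields T(s), and no further normalization is needed

Therefore the answer is (-3*s^2 + 3*s + 6)/(12*s^6 - 66*s^5 + 158*s^4 - 258*s^3 + 98*s^2 + 180*s + 36).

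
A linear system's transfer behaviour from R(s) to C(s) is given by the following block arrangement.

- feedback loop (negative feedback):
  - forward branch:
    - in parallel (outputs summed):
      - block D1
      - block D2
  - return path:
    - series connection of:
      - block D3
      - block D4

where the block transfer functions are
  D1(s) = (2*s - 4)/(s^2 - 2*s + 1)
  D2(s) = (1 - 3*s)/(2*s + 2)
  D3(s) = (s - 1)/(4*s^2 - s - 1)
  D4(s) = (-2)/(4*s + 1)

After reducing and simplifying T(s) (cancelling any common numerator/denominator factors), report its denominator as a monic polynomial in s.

First reduce the diagram to T(s).

Step 1: combine D1, D2 in parallel: (-3*s^3 + 11*s^2 - 9*s - 7)/(2*s^3 - 2*s^2 - 2*s + 2)
Step 2: combine D3, D4 in series: (2 - 2*s)/(16*s^3 - 5*s - 1)
Step 3: apply the feedback formula to (D1+D2), (D3*D4): (-48*s^6 + 176*s^5 - 129*s^4 - 164*s^3 + 34*s^2 + 44*s + 7)/(32*s^6 - 32*s^5 - 36*s^4 + 12*s^3 + 52*s^2 - 12*s - 16)
That last expression is T(s), already simplified. Scaling its denominator by 1/32 (the reciprocal of the leading coefficient) yields the monic denominator.

Answer: s^6 - s^5 - 9*s^4/8 + 3*s^3/8 + 13*s^2/8 - 3*s/8 - 1/2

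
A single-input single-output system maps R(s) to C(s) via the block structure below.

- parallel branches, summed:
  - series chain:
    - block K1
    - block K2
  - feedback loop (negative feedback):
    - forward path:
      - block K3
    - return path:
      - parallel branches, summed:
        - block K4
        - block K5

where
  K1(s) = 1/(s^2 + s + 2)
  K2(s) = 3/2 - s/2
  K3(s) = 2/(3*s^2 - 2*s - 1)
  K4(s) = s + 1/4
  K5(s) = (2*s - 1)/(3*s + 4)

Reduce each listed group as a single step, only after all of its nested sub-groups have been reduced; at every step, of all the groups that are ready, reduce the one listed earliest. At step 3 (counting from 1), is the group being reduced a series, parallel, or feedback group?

Answer: feedback

Working:
1. multiply K1, K2 (series)
2. combine K4, K5 in parallel
3. collapse the loop (K3 forward, (K4+K5) return)
4. reduce the parallel group (K1*K2), [K3/(1+K3*(K4+K5))]
Step 3 collapses a feedback group.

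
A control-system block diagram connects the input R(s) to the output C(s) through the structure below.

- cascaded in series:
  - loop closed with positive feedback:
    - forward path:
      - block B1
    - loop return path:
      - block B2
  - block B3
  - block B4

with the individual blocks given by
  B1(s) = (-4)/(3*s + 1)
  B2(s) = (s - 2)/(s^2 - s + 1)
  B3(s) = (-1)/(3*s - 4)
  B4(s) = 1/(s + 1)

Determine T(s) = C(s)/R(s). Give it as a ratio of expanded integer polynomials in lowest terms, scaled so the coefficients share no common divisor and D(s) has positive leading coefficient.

Answer: (4*s^2 - 4*s + 4)/(9*s^5 - 9*s^4 + 8*s^3 - 19*s^2 - 17*s + 28)

Working:
Step 1 - close the feedback loop around B1, B2 = (-4*s^2 + 4*s - 4)/(3*s^3 - 2*s^2 + 6*s - 7)
Step 2 - multiply [B1/(1-B1*B2)], B3, B4 (series), giving the overall T(s)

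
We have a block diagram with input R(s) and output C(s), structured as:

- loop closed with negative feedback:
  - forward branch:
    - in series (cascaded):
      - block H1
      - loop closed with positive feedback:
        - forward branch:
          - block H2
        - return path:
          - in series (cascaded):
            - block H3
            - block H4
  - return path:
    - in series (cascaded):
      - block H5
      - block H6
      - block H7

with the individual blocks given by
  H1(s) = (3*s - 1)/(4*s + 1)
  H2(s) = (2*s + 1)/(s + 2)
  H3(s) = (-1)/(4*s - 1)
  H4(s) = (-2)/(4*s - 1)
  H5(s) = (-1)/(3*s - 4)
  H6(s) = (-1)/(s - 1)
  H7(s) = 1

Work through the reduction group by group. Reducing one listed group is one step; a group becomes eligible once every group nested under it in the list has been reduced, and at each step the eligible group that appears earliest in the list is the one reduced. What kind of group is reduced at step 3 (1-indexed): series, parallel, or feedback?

The answer is series.

Reasoning:
[1] reduce the series chain H3, H4
[2] feedback reduction of H2, (H3*H4)
[3] multiply H1, [H2/(1-H2*(H3*H4))] (series)
[4] combine H5, H6, H7 in series
[5] reduce the feedback loop with forward (H1*[H2/(1-H2*(H3*H4))]) and return (H5*H6*H7)
At step 3 the group reduced is series.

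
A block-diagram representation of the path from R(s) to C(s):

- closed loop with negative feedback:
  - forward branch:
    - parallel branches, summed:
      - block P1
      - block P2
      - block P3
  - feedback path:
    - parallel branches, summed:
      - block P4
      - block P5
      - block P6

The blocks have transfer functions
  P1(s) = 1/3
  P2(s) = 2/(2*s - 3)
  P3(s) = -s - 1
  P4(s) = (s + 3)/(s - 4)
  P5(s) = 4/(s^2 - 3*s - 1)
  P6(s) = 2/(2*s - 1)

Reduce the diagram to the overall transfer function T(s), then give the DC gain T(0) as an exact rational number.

The answer is -2/15.

Reasoning:
[1] parallel reduction of P1, P2, P3 = (-6*s^2 + 5*s + 12)/(6*s - 9)
[2] parallel reduction of P4, P5, P6 = (2*s^4 + s^3 - 26*s^2 - 10*s + 27)/(2*s^4 - 15*s^3 + 29*s^2 - 3*s - 4)
[3] apply the feedback formula to (P1+P2+P3), (P4+P5+P6) = (12*s^6 - 100*s^5 + 225*s^4 + 17*s^3 - 357*s^2 + 56*s + 48)/(12*s^6 - 16*s^5 - 77*s^4 - 251*s^3 + 803*s^2 - 18*s - 360)
Step 3 gives the overall T(s). Then T(0) = 48/(-360) = -2/15.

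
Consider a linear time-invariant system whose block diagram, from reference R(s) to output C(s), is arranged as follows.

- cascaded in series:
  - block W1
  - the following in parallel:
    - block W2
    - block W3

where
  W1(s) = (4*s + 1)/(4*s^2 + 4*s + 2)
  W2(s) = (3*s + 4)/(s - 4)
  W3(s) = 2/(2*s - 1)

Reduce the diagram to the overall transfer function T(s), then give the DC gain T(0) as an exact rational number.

Step 1. parallel reduction of W2, W3; result (6*s^2 + 7*s - 12)/(2*s^2 - 9*s + 4)
Step 2. combine W1, (W2+W3) in series; result (24*s^3 + 34*s^2 - 41*s - 12)/(8*s^4 - 28*s^3 - 16*s^2 - 2*s + 8)
DC gain: substitute s = 0 into T(s) from step 2: T(0) = -12/8 = -3/2.

Therefore the answer is -3/2.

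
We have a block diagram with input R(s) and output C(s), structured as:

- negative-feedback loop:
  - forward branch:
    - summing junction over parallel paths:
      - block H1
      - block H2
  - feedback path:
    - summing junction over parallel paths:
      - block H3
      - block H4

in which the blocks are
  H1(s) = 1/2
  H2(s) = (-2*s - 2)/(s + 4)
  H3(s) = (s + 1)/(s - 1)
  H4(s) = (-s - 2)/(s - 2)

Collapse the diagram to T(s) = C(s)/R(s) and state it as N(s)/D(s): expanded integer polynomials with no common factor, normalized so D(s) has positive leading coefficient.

Reducing step by step:

(1) combine H1, H2 in parallel = (-3*s)/(2*s + 8)
(2) add H3, H4 (parallel) = (-2*s)/(s^2 - 3*s + 2)
(3) apply the feedback formula to (H1+H2), (H3+H4), giving the overall T(s)

Answer: (-3*s^3 + 9*s^2 - 6*s)/(2*s^3 + 8*s^2 - 20*s + 16)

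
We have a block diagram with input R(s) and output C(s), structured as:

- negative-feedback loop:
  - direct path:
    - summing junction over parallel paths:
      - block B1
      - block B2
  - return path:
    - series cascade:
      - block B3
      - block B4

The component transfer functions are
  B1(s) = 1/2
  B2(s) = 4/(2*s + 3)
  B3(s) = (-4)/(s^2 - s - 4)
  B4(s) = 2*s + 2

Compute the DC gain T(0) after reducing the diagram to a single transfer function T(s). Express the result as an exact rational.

[1] parallel reduction of B1, B2, giving (2*s + 11)/(4*s + 6)
[2] multiply B3, B4 (series), giving (-8*s - 8)/(s^2 - s - 4)
[3] close the feedback loop around (B1+B2), (B3*B4), giving (2*s^3 + 9*s^2 - 19*s - 44)/(4*s^3 - 14*s^2 - 126*s - 112)
Evaluating the step-3 result (the overall T(s)) at s = 0 gives T(0) = -44/(-112) = 11/28.

Hence the answer: 11/28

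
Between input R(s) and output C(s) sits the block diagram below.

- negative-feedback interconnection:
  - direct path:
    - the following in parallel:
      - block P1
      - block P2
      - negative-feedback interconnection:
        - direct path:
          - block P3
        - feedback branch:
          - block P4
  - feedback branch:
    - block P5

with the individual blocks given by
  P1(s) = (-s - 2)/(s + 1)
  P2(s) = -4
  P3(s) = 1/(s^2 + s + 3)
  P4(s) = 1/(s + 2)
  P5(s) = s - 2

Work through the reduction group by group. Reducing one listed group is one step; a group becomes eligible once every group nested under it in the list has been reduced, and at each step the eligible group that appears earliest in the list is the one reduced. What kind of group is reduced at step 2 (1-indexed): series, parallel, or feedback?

[1] close the feedback loop around P3, P4
[2] reduce the parallel group P1, P2, [P3/(1+P3*P4)]
[3] feedback reduction of (P1+P2+[P3/(1+P3*P4)]), P5
Step 2: parallel.

Final answer: parallel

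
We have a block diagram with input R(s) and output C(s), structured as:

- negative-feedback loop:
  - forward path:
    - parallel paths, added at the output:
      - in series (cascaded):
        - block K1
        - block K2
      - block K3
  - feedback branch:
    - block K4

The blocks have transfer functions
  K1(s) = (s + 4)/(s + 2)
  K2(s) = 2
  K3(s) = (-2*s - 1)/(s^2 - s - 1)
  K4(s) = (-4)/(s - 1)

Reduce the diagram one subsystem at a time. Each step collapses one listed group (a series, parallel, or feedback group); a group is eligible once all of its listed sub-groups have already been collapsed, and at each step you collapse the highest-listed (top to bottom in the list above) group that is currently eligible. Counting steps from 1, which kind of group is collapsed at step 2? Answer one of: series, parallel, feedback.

Answer: parallel

Working:
(1) series reduction of K1, K2
(2) combine (K1*K2), K3 in parallel
(3) feedback reduction of ((K1*K2)+K3), K4
At step 2 the group reduced is parallel.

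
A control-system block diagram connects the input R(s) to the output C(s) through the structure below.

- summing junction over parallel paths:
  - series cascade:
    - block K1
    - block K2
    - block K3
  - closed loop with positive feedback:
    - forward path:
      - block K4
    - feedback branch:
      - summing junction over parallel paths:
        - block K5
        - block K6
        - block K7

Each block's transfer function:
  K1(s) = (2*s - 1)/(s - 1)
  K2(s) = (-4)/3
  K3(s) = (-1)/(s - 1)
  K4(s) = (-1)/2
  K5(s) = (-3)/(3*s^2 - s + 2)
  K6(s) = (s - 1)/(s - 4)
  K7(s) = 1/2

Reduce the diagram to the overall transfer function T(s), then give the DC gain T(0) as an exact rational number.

Reducing step by step:

Step 1 - multiply K1, K2, K3 (series); result (8*s - 4)/(3*s^2 - 6*s + 3)
Step 2 - combine K5, K6, K7 in parallel; result (9*s^3 - 21*s^2 + 6*s + 12)/(6*s^3 - 26*s^2 + 12*s - 16)
Step 3 - feedback reduction of K4, (K5+K6+K7); result (-6*s^3 + 26*s^2 - 12*s + 16)/(21*s^3 - 73*s^2 + 30*s - 20)
Step 4 - combine (K1*K2*K3), [K4/(1-K4*(K5+K6+K7))] in parallel; result (-18*s^5 + 282*s^4 - 878*s^3 + 730*s^2 - 412*s + 128)/(63*s^5 - 345*s^4 + 591*s^3 - 459*s^2 + 210*s - 60)
The step-4 result is T(s). Setting s = 0: T(0) = 128/(-60) = -32/15.

Answer: -32/15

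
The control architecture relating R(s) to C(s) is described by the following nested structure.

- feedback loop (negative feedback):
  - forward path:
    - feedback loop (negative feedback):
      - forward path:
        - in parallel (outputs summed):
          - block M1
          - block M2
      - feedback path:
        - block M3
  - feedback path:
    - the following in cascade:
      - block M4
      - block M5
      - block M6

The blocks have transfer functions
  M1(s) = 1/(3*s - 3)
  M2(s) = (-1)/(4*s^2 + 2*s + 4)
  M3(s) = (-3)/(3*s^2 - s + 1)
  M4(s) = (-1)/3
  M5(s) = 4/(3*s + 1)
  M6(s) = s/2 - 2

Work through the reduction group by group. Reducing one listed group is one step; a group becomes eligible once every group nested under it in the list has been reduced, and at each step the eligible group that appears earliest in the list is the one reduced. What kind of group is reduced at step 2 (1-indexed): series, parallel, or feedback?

Reducing step by step:

(1) add M1, M2 (parallel)
(2) feedback reduction of (M1+M2), M3
(3) combine M4, M5, M6 in series
(4) apply the feedback formula to [(M1+M2)/(1+(M1+M2)*M3)], (M4*M5*M6)
At step 2 the group reduced is feedback.

Answer: feedback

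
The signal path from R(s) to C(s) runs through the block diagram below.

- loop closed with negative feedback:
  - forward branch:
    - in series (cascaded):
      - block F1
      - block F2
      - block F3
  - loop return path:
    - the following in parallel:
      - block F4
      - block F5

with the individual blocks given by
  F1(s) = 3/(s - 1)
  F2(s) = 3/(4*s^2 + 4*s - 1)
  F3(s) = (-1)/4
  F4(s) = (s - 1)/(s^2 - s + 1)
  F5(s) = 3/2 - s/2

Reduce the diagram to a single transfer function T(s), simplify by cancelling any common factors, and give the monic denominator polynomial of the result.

Step 1 - combine F1, F2, F3 in series -> (-9)/(16*s^3 - 20*s + 4)
Step 2 - sum the parallel branches F4, F5 -> (-s^3 + 4*s^2 - 2*s + 1)/(2*s^2 - 2*s + 2)
Step 3 - collapse the loop ((F1*F2*F3) forward, (F4+F5) return) -> (-18*s^2 + 18*s - 18)/(32*s^5 - 32*s^4 + s^3 + 12*s^2 - 30*s - 1)
The result of step 3 is T(s) in lowest terms. Its denominator has leading coefficient 32; dividing the denominator through by 32 makes it monic.

Answer: s^5 - s^4 + s^3/32 + 3*s^2/8 - 15*s/16 - 1/32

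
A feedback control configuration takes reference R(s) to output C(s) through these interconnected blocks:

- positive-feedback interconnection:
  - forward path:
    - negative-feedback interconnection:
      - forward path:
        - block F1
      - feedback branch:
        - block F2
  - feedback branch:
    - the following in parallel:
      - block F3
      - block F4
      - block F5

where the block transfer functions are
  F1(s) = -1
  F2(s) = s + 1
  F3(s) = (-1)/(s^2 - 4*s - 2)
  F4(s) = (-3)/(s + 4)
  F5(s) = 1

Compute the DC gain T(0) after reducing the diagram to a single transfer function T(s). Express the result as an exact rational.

Reducing step by step:

1. apply the feedback formula to F1, F2 gives 1/s
2. add F3, F4, F5 (parallel) gives (s^3 - 3*s^2 - 7*s - 6)/(s^3 - 18*s - 8)
3. apply the feedback formula to [F1/(1+F1*F2)], (F3+F4+F5) gives (s^3 - 18*s - 8)/(s^4 - s^3 - 15*s^2 - s + 6)
Step 3 gives the overall T(s). Then T(0) = -8/6 = -4/3.

Answer: -4/3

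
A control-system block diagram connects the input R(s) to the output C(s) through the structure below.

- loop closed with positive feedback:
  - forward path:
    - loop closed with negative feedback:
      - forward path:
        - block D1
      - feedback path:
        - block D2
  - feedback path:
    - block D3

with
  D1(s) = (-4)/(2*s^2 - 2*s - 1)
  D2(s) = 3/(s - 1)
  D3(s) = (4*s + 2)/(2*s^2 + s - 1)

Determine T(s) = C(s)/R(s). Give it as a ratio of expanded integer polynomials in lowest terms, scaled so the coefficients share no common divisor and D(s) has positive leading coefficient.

Step 1. apply the feedback formula to D1, D2 -> (4 - 4*s)/(2*s^3 - 4*s^2 + s - 11)
Step 2. collapse the loop ([D1/(1+D1*D2)] forward, D3 return), giving the overall T(s)

Hence the answer: (-8*s^3 + 4*s^2 + 8*s - 4)/(4*s^5 - 6*s^4 - 4*s^3 - s^2 - 20*s + 3)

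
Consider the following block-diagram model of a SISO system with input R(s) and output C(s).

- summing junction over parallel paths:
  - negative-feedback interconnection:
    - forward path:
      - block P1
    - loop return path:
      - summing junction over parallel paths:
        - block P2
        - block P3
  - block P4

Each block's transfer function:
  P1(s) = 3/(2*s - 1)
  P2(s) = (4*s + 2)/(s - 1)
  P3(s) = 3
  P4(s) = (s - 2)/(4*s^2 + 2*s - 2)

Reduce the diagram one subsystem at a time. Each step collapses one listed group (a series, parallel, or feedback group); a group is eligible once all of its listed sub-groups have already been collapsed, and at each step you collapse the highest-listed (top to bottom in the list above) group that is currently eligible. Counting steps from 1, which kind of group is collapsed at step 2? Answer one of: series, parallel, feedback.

Answer: feedback

Working:
Step 1. sum the parallel branches P2, P3
Step 2. apply the feedback formula to P1, (P2+P3)
Step 3. reduce the parallel group [P1/(1+P1*(P2+P3))], P4
Step 2 collapses a feedback group.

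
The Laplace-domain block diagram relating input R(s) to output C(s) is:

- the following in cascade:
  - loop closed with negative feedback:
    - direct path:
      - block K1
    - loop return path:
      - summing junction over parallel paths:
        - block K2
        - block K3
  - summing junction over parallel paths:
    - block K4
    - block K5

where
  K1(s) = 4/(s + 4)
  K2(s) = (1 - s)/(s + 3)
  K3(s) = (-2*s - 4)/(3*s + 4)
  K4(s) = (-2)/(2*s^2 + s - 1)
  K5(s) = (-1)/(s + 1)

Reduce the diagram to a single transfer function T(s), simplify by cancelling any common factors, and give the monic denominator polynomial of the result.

1. sum the parallel branches K2, K3; result (-5*s^2 - 11*s - 8)/(3*s^2 + 13*s + 12)
2. feedback reduction of K1, (K2+K3); result (12*s^2 + 52*s + 48)/(3*s^3 + 5*s^2 + 20*s + 16)
3. combine K4, K5 in parallel; result (-2*s - 1)/(2*s^2 + s - 1)
4. combine [K1/(1+K1*(K2+K3))], (K4+K5) in series; result (-24*s^3 - 116*s^2 - 148*s - 48)/(6*s^5 + 13*s^4 + 42*s^3 + 47*s^2 - 4*s - 16)
Step 4 gives the fully reduced T(s), with no common factor left to cancel. The denominator's leading coefficient is 6, so divide each of its coefficients by 6 to get the monic form.

Final answer: s^5 + 13*s^4/6 + 7*s^3 + 47*s^2/6 - 2*s/3 - 8/3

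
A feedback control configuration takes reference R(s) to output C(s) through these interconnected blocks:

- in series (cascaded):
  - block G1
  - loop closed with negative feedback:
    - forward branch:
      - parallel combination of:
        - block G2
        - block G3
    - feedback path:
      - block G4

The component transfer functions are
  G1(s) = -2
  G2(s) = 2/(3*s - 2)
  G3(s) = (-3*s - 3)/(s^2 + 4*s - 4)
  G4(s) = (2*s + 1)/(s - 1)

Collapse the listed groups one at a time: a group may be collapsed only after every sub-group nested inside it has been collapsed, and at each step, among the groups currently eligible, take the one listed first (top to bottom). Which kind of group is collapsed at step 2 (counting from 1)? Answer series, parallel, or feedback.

The answer is feedback.

Reasoning:
(1) combine G2, G3 in parallel
(2) collapse the loop ((G2+G3) forward, G4 return)
(3) combine G1, [(G2+G3)/(1+(G2+G3)*G4)] in series
Step 2 collapses a feedback group.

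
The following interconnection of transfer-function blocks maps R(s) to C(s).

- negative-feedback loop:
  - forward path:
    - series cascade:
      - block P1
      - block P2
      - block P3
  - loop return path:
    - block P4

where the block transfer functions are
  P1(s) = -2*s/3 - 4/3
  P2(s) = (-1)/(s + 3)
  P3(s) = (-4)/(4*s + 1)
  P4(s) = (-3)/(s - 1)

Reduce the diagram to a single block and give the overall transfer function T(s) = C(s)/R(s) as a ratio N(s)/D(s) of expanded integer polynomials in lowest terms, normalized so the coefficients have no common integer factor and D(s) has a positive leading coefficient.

Reducing step by step:

(1) multiply P1, P2, P3 (series); result (-8*s - 16)/(12*s^2 + 39*s + 9)
(2) close the feedback loop around (P1*P2*P3), P4; the result is T(s) itself (integer coefficients, no common factor, positive leading denominator coefficient)

Answer: (-8*s^2 - 8*s + 16)/(12*s^3 + 27*s^2 - 6*s + 39)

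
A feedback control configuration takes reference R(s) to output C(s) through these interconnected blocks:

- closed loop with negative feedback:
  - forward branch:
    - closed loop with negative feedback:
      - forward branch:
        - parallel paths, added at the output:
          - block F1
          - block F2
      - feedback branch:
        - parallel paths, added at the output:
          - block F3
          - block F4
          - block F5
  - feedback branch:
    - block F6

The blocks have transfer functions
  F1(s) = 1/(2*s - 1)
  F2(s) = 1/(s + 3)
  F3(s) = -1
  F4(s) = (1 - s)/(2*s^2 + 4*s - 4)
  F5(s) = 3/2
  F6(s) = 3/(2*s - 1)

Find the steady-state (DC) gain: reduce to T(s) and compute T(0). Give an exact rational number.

[1] parallel reduction of F1, F2 -> (3*s + 2)/(2*s^2 + 5*s - 3)
[2] reduce the parallel group F3, F4, F5 -> (s^2 + s - 1)/(2*s^2 + 4*s - 4)
[3] reduce the feedback loop with forward (F1+F2) and return (F3+F4+F5) -> (6*s^3 + 16*s^2 - 4*s - 8)/(4*s^4 + 21*s^3 + 11*s^2 - 33*s + 10)
[4] close the feedback loop around [(F1+F2)/(1+(F1+F2)*(F3+F4+F5))], F6 -> (12*s^4 + 26*s^3 - 24*s^2 - 12*s + 8)/(8*s^5 + 38*s^4 + 19*s^3 - 29*s^2 + 41*s - 34)
Evaluating the step-4 result (the overall T(s)) at s = 0 gives T(0) = 8/(-34) = -4/17.

Answer: -4/17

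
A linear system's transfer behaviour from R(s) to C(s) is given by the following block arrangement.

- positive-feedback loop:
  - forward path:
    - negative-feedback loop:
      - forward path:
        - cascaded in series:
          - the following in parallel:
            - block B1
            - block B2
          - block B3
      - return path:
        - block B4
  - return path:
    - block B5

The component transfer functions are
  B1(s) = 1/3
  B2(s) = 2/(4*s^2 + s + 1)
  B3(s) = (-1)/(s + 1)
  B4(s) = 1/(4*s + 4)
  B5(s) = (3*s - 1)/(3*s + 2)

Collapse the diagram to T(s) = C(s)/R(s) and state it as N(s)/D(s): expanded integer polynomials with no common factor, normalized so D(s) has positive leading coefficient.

The answer is (-48*s^4 - 92*s^3 - 136*s^2 - 148*s - 56)/(144*s^5 + 468*s^4 + 500*s^3 + 341*s^2 + 137*s - 18).

Reasoning:
Step 1. parallel reduction of B1, B2; result (4*s^2 + s + 7)/(12*s^2 + 3*s + 3)
Step 2. reduce the series chain (B1+B2), B3; result (-4*s^2 - s - 7)/(12*s^3 + 15*s^2 + 6*s + 3)
Step 3. close the feedback loop around ((B1+B2)*B3), B4; result (-16*s^3 - 20*s^2 - 32*s - 28)/(48*s^4 + 108*s^3 + 80*s^2 + 35*s + 5)
Step 4. close the feedback loop around [((B1+B2)*B3)/(1+((B1+B2)*B3)*B4)], B5, which is the overall transfer function T(s) = C(s)/R(s) in lowest terms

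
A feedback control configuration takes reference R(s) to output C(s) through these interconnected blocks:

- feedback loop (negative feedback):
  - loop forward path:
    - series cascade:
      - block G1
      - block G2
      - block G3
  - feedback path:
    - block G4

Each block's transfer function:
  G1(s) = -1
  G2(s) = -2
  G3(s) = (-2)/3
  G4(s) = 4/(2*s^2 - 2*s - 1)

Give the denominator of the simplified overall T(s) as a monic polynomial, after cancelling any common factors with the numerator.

Step 1. reduce the series chain G1, G2, G3 -> (-4)/3
Step 2. apply the feedback formula to (G1*G2*G3), G4 -> (-8*s^2 + 8*s + 4)/(6*s^2 - 6*s - 19)
The result of step 2 is T(s) in lowest terms. Its denominator has leading coefficient 6; dividing the denominator through by 6 makes it monic.

Hence the answer: s^2 - s - 19/6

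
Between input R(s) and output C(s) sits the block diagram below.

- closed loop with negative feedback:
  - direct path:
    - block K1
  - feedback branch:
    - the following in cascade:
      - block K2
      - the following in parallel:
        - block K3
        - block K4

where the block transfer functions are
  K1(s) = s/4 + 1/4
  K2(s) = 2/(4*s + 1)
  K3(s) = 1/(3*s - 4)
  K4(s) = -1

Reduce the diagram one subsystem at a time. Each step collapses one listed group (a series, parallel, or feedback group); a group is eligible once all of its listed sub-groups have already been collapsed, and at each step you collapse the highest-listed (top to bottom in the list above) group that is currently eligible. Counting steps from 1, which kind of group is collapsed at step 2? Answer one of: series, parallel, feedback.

Step 1. sum the parallel branches K3, K4
Step 2. cascade K2, (K3+K4)
Step 3. apply the feedback formula to K1, (K2*(K3+K4))
At step 2 the group reduced is series.

Final answer: series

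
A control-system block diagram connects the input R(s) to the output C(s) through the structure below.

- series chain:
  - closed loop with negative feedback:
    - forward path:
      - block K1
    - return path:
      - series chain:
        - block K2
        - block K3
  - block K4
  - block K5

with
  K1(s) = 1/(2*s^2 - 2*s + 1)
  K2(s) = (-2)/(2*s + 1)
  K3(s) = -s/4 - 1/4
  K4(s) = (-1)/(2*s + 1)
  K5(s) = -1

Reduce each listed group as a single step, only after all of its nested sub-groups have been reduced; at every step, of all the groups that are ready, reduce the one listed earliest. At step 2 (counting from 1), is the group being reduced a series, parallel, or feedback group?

Step 1: combine K2, K3 in series
Step 2: close the feedback loop around K1, (K2*K3)
Step 3: multiply [K1/(1+K1*(K2*K3))], K4, K5 (series)
Step 2 collapses a feedback group.

Therefore the answer is feedback.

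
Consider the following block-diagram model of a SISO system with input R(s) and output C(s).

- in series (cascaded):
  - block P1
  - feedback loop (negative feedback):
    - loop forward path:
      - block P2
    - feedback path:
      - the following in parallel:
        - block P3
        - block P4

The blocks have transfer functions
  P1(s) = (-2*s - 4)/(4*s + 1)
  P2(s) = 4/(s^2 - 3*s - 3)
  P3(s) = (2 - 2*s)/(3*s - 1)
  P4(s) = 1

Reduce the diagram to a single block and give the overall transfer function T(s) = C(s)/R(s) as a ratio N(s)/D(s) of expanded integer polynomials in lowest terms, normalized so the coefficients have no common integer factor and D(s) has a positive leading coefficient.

Reducing step by step:

(1) parallel reduction of P3, P4 = (s + 1)/(3*s - 1)
(2) reduce the feedback loop with forward P2 and return (P3+P4) = (12*s - 4)/(3*s^3 - 10*s^2 - 2*s + 7)
(3) series reduction of P1, [P2/(1+P2*(P3+P4))]: this yields T(s), and no further normalization is needed

Answer: (-24*s^2 - 40*s + 16)/(12*s^4 - 37*s^3 - 18*s^2 + 26*s + 7)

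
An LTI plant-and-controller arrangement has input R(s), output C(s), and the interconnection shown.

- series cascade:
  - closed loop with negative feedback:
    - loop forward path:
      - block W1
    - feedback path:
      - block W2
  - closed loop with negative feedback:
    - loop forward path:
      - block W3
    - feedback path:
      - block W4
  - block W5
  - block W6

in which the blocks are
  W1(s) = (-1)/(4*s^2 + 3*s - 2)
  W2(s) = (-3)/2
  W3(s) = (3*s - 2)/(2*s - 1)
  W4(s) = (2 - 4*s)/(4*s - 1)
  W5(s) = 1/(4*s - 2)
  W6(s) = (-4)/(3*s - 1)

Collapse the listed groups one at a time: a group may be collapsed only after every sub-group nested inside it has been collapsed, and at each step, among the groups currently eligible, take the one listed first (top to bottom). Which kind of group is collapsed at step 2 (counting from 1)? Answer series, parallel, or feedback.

1. apply the feedback formula to W1, W2
2. reduce the feedback loop with forward W3 and return W4
3. multiply [W1/(1+W1*W2)], [W3/(1+W3*W4)], W5, W6 (series)
The group at step 2 is a feedback group.

Answer: feedback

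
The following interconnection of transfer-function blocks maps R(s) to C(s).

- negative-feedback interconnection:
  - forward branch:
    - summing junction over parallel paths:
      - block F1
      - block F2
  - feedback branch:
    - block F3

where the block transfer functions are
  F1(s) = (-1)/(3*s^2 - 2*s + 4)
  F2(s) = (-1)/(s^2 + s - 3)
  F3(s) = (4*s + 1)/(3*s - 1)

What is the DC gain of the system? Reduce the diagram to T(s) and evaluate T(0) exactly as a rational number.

(1) reduce the parallel group F1, F2 -> (-4*s^2 + s - 1)/(3*s^4 + s^3 - 7*s^2 + 10*s - 12)
(2) reduce the feedback loop with forward (F1+F2) and return F3 -> (-12*s^3 + 7*s^2 - 4*s + 1)/(9*s^5 - 38*s^3 + 37*s^2 - 49*s + 11)
The step-2 result is T(s). Setting s = 0: T(0) = 1/11.

Final answer: 1/11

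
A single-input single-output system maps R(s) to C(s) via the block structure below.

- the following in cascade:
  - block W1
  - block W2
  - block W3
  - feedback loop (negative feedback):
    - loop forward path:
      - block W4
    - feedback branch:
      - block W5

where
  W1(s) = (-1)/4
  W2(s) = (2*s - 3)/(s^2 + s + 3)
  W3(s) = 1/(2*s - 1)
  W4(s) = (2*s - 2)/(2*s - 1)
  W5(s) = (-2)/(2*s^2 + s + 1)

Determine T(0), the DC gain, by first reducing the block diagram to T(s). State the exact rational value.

Answer: 1/6

Working:
Step 1. feedback reduction of W4, W5; result (4*s^3 - 2*s^2 - 2)/(4*s^3 - 3*s + 3)
Step 2. series reduction of W1, W2, W3, [W4/(1+W4*W5)]; result (-4*s^4 + 8*s^3 - 3*s^2 + 2*s - 3)/(16*s^6 + 8*s^5 + 28*s^4 - 18*s^3 - 24*s^2 + 48*s - 18)
The step-2 result is T(s). Setting s = 0: T(0) = -3/(-18) = 1/6.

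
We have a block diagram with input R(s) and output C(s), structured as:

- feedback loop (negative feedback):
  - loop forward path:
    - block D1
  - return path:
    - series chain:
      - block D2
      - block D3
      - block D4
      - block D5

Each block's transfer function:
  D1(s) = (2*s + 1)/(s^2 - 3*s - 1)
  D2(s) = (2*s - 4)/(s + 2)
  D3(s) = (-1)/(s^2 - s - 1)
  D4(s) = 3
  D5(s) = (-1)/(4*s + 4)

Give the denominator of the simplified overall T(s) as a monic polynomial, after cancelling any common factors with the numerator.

The answer is s^6 - s^5 - 9*s^4 - s^3 + 18*s^2 + 13*s/2 - 1.

Reasoning:
Step 1. multiply D2, D3, D4, D5 (series) = (3*s - 6)/(2*s^4 + 4*s^3 - 4*s^2 - 10*s - 4)
Step 2. apply the feedback formula to D1, (D2*D3*D4*D5) = (4*s^5 + 10*s^4 - 4*s^3 - 24*s^2 - 18*s - 4)/(2*s^6 - 2*s^5 - 18*s^4 - 2*s^3 + 36*s^2 + 13*s - 2)
That last expression is T(s), already simplified. Scaling its denominator by 1/2 (the reciprocal of the leading coefficient) yields the monic denominator.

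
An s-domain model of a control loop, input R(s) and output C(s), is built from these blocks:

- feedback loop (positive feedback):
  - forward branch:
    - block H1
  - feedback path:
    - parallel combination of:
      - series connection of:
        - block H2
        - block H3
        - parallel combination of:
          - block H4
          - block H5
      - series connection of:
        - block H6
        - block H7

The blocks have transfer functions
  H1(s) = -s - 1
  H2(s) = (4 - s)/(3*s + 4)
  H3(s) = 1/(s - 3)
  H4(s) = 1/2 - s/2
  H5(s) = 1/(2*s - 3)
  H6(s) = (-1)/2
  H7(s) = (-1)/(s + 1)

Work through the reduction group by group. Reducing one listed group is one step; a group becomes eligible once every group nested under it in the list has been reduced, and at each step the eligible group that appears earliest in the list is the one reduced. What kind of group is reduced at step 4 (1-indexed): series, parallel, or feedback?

The answer is parallel.

Reasoning:
(1) sum the parallel branches H4, H5
(2) multiply H2, H3, (H4+H5) (series)
(3) cascade H6, H7
(4) add (H2*H3*(H4+H5)), (H6*H7) (parallel)
(5) close the feedback loop around H1, ((H2*H3*(H4+H5))+(H6*H7))
Step 4 collapses a parallel group.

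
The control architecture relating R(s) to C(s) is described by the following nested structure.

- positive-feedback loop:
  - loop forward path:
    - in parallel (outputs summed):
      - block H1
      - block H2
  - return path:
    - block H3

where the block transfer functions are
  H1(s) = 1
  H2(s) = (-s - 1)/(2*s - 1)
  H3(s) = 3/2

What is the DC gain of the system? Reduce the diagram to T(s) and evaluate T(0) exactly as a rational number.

[1] add H1, H2 (parallel) gives (s - 2)/(2*s - 1)
[2] apply the feedback formula to (H1+H2), H3 gives (2*s - 4)/(s + 4)
Step 2 gives the overall T(s). Then T(0) = -4/4 = -1.

Final answer: -1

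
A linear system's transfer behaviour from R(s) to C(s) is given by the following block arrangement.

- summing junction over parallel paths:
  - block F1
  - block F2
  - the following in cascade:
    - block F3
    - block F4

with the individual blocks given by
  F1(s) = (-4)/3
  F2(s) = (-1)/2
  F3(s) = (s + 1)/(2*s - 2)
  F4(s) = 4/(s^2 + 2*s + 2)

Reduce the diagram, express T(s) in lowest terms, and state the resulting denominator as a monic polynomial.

Step 1. series reduction of F3, F4: (2*s + 2)/(s^3 + s^2 - 2)
Step 2. parallel reduction of F1, F2, (F3*F4): (-11*s^3 - 11*s^2 + 12*s + 34)/(6*s^3 + 6*s^2 - 12)
No further cancellation is possible in the step-2 result, so that is T(s). Its denominator becomes monic after dividing by the leading coefficient 6.

Final answer: s^3 + s^2 - 2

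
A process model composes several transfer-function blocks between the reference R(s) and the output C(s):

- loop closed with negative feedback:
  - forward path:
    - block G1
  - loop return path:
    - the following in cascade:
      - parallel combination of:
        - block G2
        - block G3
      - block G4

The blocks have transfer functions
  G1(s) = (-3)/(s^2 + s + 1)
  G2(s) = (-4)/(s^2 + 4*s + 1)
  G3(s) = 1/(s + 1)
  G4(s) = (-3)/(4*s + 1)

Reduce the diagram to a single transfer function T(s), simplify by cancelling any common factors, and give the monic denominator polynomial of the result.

[1] parallel reduction of G2, G3 -> (s^2 - 3)/(s^3 + 5*s^2 + 5*s + 1)
[2] multiply (G2+G3), G4 (series) -> (9 - 3*s^2)/(4*s^4 + 21*s^3 + 25*s^2 + 9*s + 1)
[3] apply the feedback formula to G1, ((G2+G3)*G4) -> (-12*s^4 - 63*s^3 - 75*s^2 - 27*s - 3)/(4*s^6 + 25*s^5 + 50*s^4 + 55*s^3 + 44*s^2 + 10*s - 26)
T(s) is the step-3 result (common factors already cancelled). Leading coefficient of the denominator: 4. Divide through by 4 for the monic polynomial.

Hence the answer: s^6 + 25*s^5/4 + 25*s^4/2 + 55*s^3/4 + 11*s^2 + 5*s/2 - 13/2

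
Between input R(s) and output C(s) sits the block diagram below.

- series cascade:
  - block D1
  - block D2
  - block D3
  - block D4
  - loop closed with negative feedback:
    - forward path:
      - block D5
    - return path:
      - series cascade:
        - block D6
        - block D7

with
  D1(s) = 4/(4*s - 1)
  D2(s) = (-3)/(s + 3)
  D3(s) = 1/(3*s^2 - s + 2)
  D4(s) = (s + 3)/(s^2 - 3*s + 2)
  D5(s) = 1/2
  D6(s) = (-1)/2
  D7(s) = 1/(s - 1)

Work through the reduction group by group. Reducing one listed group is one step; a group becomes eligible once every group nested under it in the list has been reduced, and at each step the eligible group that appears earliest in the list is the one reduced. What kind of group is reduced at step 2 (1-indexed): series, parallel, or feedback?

Step 1. series reduction of D6, D7
Step 2. collapse the loop (D5 forward, (D6*D7) return)
Step 3. series reduction of D1, D2, D3, D4, [D5/(1+D5*(D6*D7))]
Step 2: feedback.

Hence the answer: feedback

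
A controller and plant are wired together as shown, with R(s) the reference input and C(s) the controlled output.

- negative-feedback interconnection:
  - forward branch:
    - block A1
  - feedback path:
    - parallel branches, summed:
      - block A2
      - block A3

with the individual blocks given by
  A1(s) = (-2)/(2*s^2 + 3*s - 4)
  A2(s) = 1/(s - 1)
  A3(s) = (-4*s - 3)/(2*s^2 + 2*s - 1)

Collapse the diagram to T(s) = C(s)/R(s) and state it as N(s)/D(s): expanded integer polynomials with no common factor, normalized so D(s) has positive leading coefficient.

Step 1. sum the parallel branches A2, A3; result (-2*s^2 + 3*s + 2)/(2*s^3 - 3*s + 1)
Step 2. close the feedback loop around A1, (A2+A3), which is the overall transfer function T(s) = C(s)/R(s) in lowest terms

Hence the answer: (-4*s^3 + 6*s - 2)/(4*s^5 + 6*s^4 - 14*s^3 - 3*s^2 + 9*s - 8)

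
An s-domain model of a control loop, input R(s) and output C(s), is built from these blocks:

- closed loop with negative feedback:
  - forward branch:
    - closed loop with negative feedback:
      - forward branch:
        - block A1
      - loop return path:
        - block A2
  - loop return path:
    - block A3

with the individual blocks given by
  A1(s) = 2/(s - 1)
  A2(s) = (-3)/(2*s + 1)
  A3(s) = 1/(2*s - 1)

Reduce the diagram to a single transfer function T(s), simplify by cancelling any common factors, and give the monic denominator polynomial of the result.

(1) reduce the feedback loop with forward A1 and return A2 = (4*s + 2)/(2*s^2 - s - 7)
(2) close the feedback loop around [A1/(1+A1*A2)], A3 = (8*s^2 - 2)/(4*s^3 - 4*s^2 - 9*s + 9)
T(s) is the step-2 result (common factors already cancelled). Leading coefficient of the denominator: 4. Divide through by 4 for the monic polynomial.

Therefore the answer is s^3 - s^2 - 9*s/4 + 9/4.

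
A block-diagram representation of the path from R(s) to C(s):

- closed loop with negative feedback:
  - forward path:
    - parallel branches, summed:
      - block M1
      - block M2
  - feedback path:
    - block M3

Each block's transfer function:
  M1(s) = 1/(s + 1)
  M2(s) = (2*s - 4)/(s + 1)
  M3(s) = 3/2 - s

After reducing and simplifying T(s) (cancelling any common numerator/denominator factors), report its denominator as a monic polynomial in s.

[1] add M1, M2 (parallel) gives (2*s - 3)/(s + 1)
[2] collapse the loop ((M1+M2) forward, M3 return) gives (6 - 4*s)/(4*s^2 - 14*s + 7)
Step 2 gives the fully reduced T(s), with no common factor left to cancel. The denominator's leading coefficient is 4, so divide each of its coefficients by 4 to get the monic form.

Hence the answer: s^2 - 7*s/2 + 7/4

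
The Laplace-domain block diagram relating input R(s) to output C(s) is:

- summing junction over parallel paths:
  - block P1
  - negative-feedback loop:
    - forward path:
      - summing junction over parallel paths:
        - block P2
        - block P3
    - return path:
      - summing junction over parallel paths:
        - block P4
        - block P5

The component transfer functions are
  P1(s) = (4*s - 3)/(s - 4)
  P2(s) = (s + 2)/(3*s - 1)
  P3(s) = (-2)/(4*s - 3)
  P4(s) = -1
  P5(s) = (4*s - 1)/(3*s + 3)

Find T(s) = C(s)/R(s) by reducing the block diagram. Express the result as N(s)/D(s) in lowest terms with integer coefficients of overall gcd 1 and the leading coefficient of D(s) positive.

First reduce the diagram to T(s).

(1) parallel reduction of P2, P3 gives (4*s^2 - s - 4)/(12*s^2 - 13*s + 3)
(2) combine P4, P5 in parallel gives (s - 4)/(3*s + 3)
(3) collapse the loop ((P2+P3) forward, (P4+P5) return) gives (12*s^3 + 9*s^2 - 15*s - 12)/(40*s^3 - 20*s^2 - 30*s + 25)
(4) add P1, [(P2+P3)/(1+(P2+P3)*(P4+P5))] (parallel), which is the overall transfer function T(s) = C(s)/R(s) in lowest terms

Answer: (172*s^4 - 239*s^3 - 111*s^2 + 238*s - 27)/(40*s^4 - 180*s^3 + 50*s^2 + 145*s - 100)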